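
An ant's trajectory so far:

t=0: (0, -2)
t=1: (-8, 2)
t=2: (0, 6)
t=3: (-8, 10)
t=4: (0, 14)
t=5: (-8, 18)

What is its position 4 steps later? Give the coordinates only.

First: cycles through 0, -8 every 2 steps. Step 9 lands at position 1 of the cycle → -8.
Second: linear, +4 per step → 34 at step 9.

(-8, 34)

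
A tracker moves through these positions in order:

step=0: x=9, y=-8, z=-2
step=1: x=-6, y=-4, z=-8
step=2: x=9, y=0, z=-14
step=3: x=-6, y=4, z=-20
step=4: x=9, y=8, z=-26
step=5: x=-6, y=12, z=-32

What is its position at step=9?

The x coordinate repeats the cycle [9, -6] with period 2; step 9 mod 2 = 1, giving -6.
The y coordinate changes by +4 each step, so at step 9 it is -8 + 9·(4) = 28.
The z coordinate changes by -6 each step, so at step 9 it is -2 + 9·(-6) = -56.

x=-6, y=28, z=-56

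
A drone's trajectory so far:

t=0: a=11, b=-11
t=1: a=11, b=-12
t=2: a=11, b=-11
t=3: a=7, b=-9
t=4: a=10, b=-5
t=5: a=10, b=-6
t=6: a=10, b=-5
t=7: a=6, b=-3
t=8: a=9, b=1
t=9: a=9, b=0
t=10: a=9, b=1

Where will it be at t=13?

a=8, b=6

Differencing gives (+0, -1), (+0, +1), (-4, +2), (+3, +4), (+0, -1), (+0, +1), (-4, +2), (+3, +4), (+0, -1), (+0, +1). This is the pattern (+0, -1), (+0, +1), (-4, +2), (+3, +4) repeated.
step 11: apply (-4, +2) → a=5, b=3
step 12: apply (+3, +4) → a=8, b=7
step 13: apply (+0, -1) → a=8, b=6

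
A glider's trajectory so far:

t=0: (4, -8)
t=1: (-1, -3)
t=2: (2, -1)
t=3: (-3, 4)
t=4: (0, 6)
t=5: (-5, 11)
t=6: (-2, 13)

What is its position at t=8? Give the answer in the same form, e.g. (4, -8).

Differencing gives (-5, +5), (+3, +2), (-5, +5), (+3, +2), (-5, +5), (+3, +2). This is the pattern (-5, +5), (+3, +2) repeated.
step 7: apply (-5, +5) → (-7, 18)
step 8: apply (+3, +2) → (-4, 20)

(-4, 20)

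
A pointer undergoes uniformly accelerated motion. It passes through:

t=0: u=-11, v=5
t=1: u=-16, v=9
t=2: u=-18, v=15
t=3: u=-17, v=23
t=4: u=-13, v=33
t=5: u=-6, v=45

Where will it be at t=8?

Successive displacements: (-5,+4), (-2,+6), (+1,+8), (+4,+10), (+7,+12) — each changes by (+3,+2).
step 6: u=-6, v=45 + (+10,+14) → u=4, v=59
step 7: u=4, v=59 + (+13,+16) → u=17, v=75
step 8: u=17, v=75 + (+16,+18) → u=33, v=93

u=33, v=93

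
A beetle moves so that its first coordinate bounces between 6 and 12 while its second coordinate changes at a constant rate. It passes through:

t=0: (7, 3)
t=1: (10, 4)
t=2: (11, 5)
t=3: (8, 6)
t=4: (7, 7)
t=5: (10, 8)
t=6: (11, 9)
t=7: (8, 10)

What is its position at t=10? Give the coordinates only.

(11, 13)

The first coordinate travels 3 per step and bounces off the walls at 6 and 12.
  step 8: 8 → 7
  step 9: 7 → 10
  step 10: 10 → 11
The second coordinate changes by +1 each step: at step 10 it is 13.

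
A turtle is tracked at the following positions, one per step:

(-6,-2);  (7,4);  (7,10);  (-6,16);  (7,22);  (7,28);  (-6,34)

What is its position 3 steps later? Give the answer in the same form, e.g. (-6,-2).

The first coordinate repeats the cycle [-6, 7, 7] with period 3; step 9 mod 3 = 0, giving -6.
The second coordinate changes by +6 each step, so at step 9 it is -2 + 9·(6) = 52.

(-6,52)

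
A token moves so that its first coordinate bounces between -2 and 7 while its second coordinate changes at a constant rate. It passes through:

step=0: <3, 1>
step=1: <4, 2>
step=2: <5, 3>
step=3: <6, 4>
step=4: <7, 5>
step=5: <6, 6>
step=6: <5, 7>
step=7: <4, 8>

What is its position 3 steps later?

<1, 11>

The first coordinate travels 1 per step and bounces off the walls at -2 and 7.
  step 8: 4 → 3
  step 9: 3 → 2
  step 10: 2 → 1
The second coordinate changes by +1 each step: at step 10 it is 11.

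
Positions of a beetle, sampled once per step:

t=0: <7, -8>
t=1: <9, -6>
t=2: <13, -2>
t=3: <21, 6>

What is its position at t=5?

Consecutive displacements <+2, +2>, <+4, +4>, <+8, +8> scale by a factor of 2 each step.
step 4: <21, 6> + <+16, +16> → <37, 22>
step 5: <37, 22> + <+32, +32> → <69, 54>

<69, 54>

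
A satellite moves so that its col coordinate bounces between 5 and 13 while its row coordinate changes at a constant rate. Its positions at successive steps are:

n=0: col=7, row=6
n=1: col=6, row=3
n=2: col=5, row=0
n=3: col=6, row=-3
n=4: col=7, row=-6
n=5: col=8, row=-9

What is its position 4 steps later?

The col coordinate reflects between 5 and 13, moving 1 per step.
  step 6: 8 → 9
  step 7: 9 → 10
  step 8: 10 → 11
  step 9: 11 → 12
The row coordinate changes by -3 each step: at step 9 it is -21.

col=12, row=-21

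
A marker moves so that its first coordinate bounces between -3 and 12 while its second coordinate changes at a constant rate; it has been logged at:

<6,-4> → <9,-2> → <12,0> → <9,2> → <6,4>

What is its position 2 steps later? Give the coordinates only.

The first coordinate travels 3 per step and bounces off the walls at -3 and 12.
  step 5: 6 → 3
  step 6: 3 → 0
The second coordinate changes by +2 each step: at step 6 it is 8.

<0,8>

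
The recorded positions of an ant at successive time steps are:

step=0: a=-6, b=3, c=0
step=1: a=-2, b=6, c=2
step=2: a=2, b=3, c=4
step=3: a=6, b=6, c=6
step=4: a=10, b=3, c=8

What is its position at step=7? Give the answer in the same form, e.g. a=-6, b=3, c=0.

The a coordinate changes by +4 each step, so at step 7 it is -6 + 7·(4) = 22.
The b coordinate repeats the cycle [3, 6] with period 2; step 7 mod 2 = 1, giving 6.
The c coordinate changes by +2 each step, so at step 7 it is 0 + 7·(2) = 14.

a=22, b=6, c=14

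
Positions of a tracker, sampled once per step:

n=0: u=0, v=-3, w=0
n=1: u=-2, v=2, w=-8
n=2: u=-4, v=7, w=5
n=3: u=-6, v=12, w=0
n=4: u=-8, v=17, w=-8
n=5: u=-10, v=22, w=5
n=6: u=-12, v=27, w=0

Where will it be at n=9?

u=-18, v=42, w=0

U: linear, -2 per step → -18 at step 9.
V: linear, +5 per step → 42 at step 9.
W: cycles through 0, -8, 5 every 3 steps. Step 9 lands at position 0 of the cycle → 0.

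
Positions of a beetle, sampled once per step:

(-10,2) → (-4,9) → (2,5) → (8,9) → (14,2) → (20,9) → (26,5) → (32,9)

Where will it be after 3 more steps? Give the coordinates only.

(50,5)

First: linear, +6 per step → 50 at step 10.
Second: cycles through 2, 9, 5, 9 every 4 steps. Step 10 lands at position 2 of the cycle → 5.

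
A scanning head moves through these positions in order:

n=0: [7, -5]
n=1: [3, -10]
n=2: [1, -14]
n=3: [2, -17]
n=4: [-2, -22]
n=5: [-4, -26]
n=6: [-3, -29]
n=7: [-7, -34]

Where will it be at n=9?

Step-to-step displacements: [-4, -5], [-2, -4], [+1, -3], [-4, -5], [-2, -4], [+1, -3], [-4, -5] — a repeating cycle of length 3.
step 8: apply [-2, -4] → [-9, -38]
step 9: apply [+1, -3] → [-8, -41]

[-8, -41]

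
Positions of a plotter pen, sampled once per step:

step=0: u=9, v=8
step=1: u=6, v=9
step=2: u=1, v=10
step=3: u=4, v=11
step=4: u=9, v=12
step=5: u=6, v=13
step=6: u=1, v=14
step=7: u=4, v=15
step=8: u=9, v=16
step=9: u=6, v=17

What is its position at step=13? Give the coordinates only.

U: cycles through 9, 6, 1, 4 every 4 steps. Step 13 lands at position 1 of the cycle → 6.
V: linear, +1 per step → 21 at step 13.

u=6, v=21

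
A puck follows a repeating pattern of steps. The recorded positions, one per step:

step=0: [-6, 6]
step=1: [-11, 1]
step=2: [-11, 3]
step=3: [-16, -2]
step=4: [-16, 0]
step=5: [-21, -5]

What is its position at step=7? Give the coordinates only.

[-26, -8]

Step-to-step displacements: [-5, -5], [+0, +2], [-5, -5], [+0, +2], [-5, -5] — a repeating cycle of length 2.
step 6: apply [+0, +2] → [-21, -3]
step 7: apply [-5, -5] → [-26, -8]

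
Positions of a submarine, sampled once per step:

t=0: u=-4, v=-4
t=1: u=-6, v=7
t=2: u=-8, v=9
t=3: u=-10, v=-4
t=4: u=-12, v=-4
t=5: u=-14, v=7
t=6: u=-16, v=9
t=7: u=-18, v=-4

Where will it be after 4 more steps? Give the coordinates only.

The u coordinate changes by -2 each step, so at step 11 it is -4 + 11·(-2) = -26.
The v coordinate repeats the cycle [-4, 7, 9, -4] with period 4; step 11 mod 4 = 3, giving -4.

u=-26, v=-4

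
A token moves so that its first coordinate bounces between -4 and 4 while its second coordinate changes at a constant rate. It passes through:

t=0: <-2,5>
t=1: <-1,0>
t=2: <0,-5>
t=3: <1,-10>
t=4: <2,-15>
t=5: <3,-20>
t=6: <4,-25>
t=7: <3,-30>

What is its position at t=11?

<-1,-50>

The first coordinate reflects between -4 and 4, moving 1 per step.
  step 8: 3 → 2
  step 9: 2 → 1
  step 10: 1 → 0
  step 11: 0 → -1
The second coordinate changes by -5 each step: at step 11 it is -50.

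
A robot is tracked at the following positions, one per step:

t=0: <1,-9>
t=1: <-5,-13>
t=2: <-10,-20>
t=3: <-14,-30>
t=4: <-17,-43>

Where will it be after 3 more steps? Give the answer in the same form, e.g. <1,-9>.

<-20,-100>

Successive displacements: <-6,-4>, <-5,-7>, <-4,-10>, <-3,-13> — each changes by <+1,-3>.
step 5: <-17,-43> + <-2,-16> → <-19,-59>
step 6: <-19,-59> + <-1,-19> → <-20,-78>
step 7: <-20,-78> + <+0,-22> → <-20,-100>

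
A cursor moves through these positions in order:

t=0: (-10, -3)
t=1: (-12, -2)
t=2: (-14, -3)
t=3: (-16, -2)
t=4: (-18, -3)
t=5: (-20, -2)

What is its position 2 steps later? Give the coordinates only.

(-24, -2)

First: linear, -2 per step → -24 at step 7.
Second: cycles through -3, -2 every 2 steps. Step 7 lands at position 1 of the cycle → -2.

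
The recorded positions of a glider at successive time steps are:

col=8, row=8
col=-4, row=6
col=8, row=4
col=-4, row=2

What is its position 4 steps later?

The col coordinate repeats the cycle [8, -4] with period 2; step 7 mod 2 = 1, giving -4.
The row coordinate changes by -2 each step, so at step 7 it is 8 + 7·(-2) = -6.

col=-4, row=-6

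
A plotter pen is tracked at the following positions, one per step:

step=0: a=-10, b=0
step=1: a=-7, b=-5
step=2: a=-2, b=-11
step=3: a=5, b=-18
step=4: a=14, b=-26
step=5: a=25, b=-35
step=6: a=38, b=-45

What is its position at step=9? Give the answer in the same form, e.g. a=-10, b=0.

Successive displacements: (+3, -5), (+5, -6), (+7, -7), (+9, -8), (+11, -9), (+13, -10) — each changes by (+2, -1).
step 7: a=38, b=-45 + (+15, -11) → a=53, b=-56
step 8: a=53, b=-56 + (+17, -12) → a=70, b=-68
step 9: a=70, b=-68 + (+19, -13) → a=89, b=-81

a=89, b=-81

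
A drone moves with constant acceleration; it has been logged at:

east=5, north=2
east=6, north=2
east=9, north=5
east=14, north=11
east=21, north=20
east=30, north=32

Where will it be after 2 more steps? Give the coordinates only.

east=54, north=65

First differences are (+1, +0), (+3, +3), (+5, +6), (+7, +9), (+9, +12); their common second difference is (+2, +3) (constant acceleration).
step 6: east=30, north=32 + (+11, +15) → east=41, north=47
step 7: east=41, north=47 + (+13, +18) → east=54, north=65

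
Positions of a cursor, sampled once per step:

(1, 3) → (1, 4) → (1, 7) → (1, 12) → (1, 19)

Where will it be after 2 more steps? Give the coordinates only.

(1, 39)

First differences are (+0, +1), (+0, +3), (+0, +5), (+0, +7); their common second difference is (+0, +2) (constant acceleration).
step 5: (1, 19) + (+0, +9) → (1, 28)
step 6: (1, 28) + (+0, +11) → (1, 39)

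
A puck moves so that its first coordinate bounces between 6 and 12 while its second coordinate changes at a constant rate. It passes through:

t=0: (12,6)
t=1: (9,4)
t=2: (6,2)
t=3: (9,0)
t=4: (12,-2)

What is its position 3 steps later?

The first coordinate travels 3 per step and bounces off the walls at 6 and 12.
  step 5: 12 → 9
  step 6: 9 → 6
  step 7: 6 → 9
The second coordinate changes by -2 each step: at step 7 it is -8.

(9,-8)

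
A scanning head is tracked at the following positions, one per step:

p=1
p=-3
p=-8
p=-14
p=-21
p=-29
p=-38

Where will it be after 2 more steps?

First differences are -4, -5, -6, -7, -8, -9; their common second difference is -1 (constant acceleration).
step 7: -38 − 10 → p=-48
step 8: -48 − 11 → p=-59

p=-59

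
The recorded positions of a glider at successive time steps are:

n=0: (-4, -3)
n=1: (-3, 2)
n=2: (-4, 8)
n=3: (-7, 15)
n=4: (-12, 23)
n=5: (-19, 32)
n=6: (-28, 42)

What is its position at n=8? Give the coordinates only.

First differences are (+1, +5), (-1, +6), (-3, +7), (-5, +8), (-7, +9), (-9, +10); their common second difference is (-2, +1) (constant acceleration).
step 7: (-28, 42) + (-11, +11) → (-39, 53)
step 8: (-39, 53) + (-13, +12) → (-52, 65)

(-52, 65)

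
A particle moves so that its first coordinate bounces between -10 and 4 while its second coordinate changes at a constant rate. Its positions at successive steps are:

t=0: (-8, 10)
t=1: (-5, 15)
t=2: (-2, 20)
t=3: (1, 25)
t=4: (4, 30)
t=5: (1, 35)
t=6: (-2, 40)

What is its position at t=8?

(-8, 50)

The first coordinate reflects between -10 and 4, moving 3 per step.
  step 7: -2 → -5
  step 8: -5 → -8
The second coordinate changes by +5 each step: at step 8 it is 50.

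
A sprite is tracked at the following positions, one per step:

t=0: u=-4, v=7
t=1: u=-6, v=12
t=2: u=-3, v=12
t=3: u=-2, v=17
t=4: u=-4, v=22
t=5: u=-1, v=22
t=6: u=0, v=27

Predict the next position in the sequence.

The moves between consecutive positions are (-2,+5), (+3,+0), (+1,+5), (-2,+5), (+3,+0), (+1,+5); they repeat the 3-cycle [(-2,+5), (+3,+0), (+1,+5)].
step 7: apply (-2,+5) → u=-2, v=32

u=-2, v=32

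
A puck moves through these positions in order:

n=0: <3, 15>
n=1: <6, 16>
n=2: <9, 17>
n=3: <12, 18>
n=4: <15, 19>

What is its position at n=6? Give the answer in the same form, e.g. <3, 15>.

<21, 21>

The position changes by <+3, +1> every step.
step 5: <15, 19> + <+3, +1> → <18, 20>
step 6: <18, 20> + <+3, +1> → <21, 21>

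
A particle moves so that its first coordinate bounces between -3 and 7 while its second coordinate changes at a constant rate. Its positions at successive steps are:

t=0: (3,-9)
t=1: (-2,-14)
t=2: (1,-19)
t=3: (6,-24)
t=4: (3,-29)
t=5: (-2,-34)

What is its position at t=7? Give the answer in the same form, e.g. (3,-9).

The first coordinate travels 5 per step and bounces off the walls at -3 and 7.
  step 6: -2 → 1
  step 7: 1 → 6
The second coordinate changes by -5 each step: at step 7 it is -44.

(6,-44)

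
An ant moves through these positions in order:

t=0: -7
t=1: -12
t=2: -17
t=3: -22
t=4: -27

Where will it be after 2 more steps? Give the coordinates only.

-37

Constant displacement of -5 per step.
step 5: -27 − 5 → -32
step 6: -32 − 5 → -37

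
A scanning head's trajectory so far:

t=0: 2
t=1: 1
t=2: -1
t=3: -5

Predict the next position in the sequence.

Step-to-step displacements: -1, -2, -4; each is 2× the previous.
step 4: -5 − 8 → -13

-13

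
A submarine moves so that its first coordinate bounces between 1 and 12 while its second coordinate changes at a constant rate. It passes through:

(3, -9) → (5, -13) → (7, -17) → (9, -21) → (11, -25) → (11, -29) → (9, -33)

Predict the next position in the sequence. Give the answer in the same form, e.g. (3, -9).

The first coordinate reflects between 1 and 12, moving 2 per step.
  step 7: 9 → 7
The second coordinate changes by -4 each step: at step 7 it is -37.

(7, -37)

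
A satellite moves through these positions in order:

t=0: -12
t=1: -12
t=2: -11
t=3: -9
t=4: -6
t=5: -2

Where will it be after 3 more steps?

16

Successive displacements: +0, +1, +2, +3, +4 — each changes by +1.
step 6: -2 + 5 → 3
step 7: 3 + 6 → 9
step 8: 9 + 7 → 16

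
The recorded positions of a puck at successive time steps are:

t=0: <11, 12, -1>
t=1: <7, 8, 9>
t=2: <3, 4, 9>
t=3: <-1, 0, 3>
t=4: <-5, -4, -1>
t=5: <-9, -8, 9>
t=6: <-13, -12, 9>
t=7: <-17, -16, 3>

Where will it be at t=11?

<-33, -32, 3>

First: linear, -4 per step → -33 at step 11.
Second: linear, -4 per step → -32 at step 11.
Third: cycles through -1, 9, 9, 3 every 4 steps. Step 11 lands at position 3 of the cycle → 3.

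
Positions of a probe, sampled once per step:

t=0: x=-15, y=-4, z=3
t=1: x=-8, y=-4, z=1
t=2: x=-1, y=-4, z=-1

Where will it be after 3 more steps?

x=20, y=-4, z=-7

Constant displacement of (+7, +0, -2) per step.
step 3: x=-1, y=-4, z=-1 + (+7, +0, -2) → x=6, y=-4, z=-3
step 4: x=6, y=-4, z=-3 + (+7, +0, -2) → x=13, y=-4, z=-5
step 5: x=13, y=-4, z=-5 + (+7, +0, -2) → x=20, y=-4, z=-7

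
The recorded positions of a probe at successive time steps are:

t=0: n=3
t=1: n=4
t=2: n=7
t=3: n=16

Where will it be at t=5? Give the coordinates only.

n=124

Consecutive displacements +1, +3, +9 scale by a factor of 3 each step.
step 4: 16 + 27 → n=43
step 5: 43 + 81 → n=124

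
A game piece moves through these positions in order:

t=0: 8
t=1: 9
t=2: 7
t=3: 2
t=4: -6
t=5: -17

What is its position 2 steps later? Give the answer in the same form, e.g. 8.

-48

Successive displacements: +1, -2, -5, -8, -11 — each changes by -3.
step 6: -17 − 14 → -31
step 7: -31 − 17 → -48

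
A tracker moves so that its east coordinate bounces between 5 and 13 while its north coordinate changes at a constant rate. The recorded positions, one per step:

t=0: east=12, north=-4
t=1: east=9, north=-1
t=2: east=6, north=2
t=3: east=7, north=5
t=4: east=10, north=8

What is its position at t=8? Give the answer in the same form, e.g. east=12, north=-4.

The east coordinate travels 3 per step and bounces off the walls at 5 and 13.
  step 5: 10 → 13
  step 6: 13 → 10
  step 7: 10 → 7
  step 8: 7 → 6
The north coordinate changes by +3 each step: at step 8 it is 20.

east=6, north=20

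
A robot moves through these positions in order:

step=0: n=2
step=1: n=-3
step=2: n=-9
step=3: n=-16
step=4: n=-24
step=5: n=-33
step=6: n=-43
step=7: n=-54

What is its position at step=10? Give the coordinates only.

Taking differences between consecutive positions: -5, -6, -7, -8, -9, -10, -11. These grow by -1 each step.
step 8: -54 − 12 → n=-66
step 9: -66 − 13 → n=-79
step 10: -79 − 14 → n=-93

n=-93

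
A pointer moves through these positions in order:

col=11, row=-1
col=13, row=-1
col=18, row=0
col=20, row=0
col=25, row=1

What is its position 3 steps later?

The moves between consecutive positions are (+2,+0), (+5,+1), (+2,+0), (+5,+1); they repeat the 2-cycle [(+2,+0), (+5,+1)].
step 5: apply (+2,+0) → col=27, row=1
step 6: apply (+5,+1) → col=32, row=2
step 7: apply (+2,+0) → col=34, row=2

col=34, row=2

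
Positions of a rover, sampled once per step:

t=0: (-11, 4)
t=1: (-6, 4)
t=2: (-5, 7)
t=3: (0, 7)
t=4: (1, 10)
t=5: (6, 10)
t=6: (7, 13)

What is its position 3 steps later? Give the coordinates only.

The moves between consecutive positions are (+5, +0), (+1, +3), (+5, +0), (+1, +3), (+5, +0), (+1, +3); they repeat the 2-cycle [(+5, +0), (+1, +3)].
step 7: apply (+5, +0) → (12, 13)
step 8: apply (+1, +3) → (13, 16)
step 9: apply (+5, +0) → (18, 16)

(18, 16)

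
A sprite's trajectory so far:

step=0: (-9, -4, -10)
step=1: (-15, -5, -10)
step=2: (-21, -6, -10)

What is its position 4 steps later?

(-45, -10, -10)

Each step adds (-6, -1, +0) to the position.
step 3: (-21, -6, -10) + (-6, -1, +0) → (-27, -7, -10)
step 4: (-27, -7, -10) + (-6, -1, +0) → (-33, -8, -10)
step 5: (-33, -8, -10) + (-6, -1, +0) → (-39, -9, -10)
step 6: (-39, -9, -10) + (-6, -1, +0) → (-45, -10, -10)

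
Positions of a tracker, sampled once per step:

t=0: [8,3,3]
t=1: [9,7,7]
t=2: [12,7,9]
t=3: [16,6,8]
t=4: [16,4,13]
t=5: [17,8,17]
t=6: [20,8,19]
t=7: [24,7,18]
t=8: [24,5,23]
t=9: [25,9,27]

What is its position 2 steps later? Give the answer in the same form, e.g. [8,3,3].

[32,8,28]

Differencing gives [+1,+4,+4], [+3,+0,+2], [+4,-1,-1], [+0,-2,+5], [+1,+4,+4], [+3,+0,+2], [+4,-1,-1], [+0,-2,+5], [+1,+4,+4]. This is the pattern [+1,+4,+4], [+3,+0,+2], [+4,-1,-1], [+0,-2,+5] repeated.
step 10: apply [+3,+0,+2] → [28,9,29]
step 11: apply [+4,-1,-1] → [32,8,28]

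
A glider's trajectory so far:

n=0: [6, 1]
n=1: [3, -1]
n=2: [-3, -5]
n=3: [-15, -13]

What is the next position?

[-39, -29]

Consecutive displacements [-3, -2], [-6, -4], [-12, -8] scale by a factor of 2 each step.
step 4: [-15, -13] + [-24, -16] → [-39, -29]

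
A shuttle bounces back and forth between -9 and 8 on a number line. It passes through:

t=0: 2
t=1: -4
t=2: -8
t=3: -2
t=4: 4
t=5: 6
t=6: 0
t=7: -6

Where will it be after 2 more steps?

The value travels 6 per step and bounces off the walls at -9 and 8.
  step 8: -6 → -6
  step 9: -6 → 0

0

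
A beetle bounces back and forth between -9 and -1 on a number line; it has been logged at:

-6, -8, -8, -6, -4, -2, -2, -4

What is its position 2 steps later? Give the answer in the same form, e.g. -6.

-8

The value reflects between -9 and -1, moving 2 per step.
  step 8: -4 → -6
  step 9: -6 → -8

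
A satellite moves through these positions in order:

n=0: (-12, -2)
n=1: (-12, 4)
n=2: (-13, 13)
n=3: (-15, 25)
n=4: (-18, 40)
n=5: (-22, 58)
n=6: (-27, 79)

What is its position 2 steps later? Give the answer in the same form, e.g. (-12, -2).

Successive displacements: (+0, +6), (-1, +9), (-2, +12), (-3, +15), (-4, +18), (-5, +21) — each changes by (-1, +3).
step 7: (-27, 79) + (-6, +24) → (-33, 103)
step 8: (-33, 103) + (-7, +27) → (-40, 130)

(-40, 130)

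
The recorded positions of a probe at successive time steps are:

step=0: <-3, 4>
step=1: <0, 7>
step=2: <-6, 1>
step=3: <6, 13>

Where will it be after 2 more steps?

<30, 37>

Step-to-step displacements: <+3, +3>, <-6, -6>, <+12, +12>; each is -2× the previous.
step 4: <6, 13> + <-24, -24> → <-18, -11>
step 5: <-18, -11> + <+48, +48> → <30, 37>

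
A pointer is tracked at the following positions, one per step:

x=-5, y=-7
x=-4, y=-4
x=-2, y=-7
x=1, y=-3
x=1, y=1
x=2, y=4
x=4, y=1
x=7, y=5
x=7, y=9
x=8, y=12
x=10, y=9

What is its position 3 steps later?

Step-to-step displacements: (+1, +3), (+2, -3), (+3, +4), (+0, +4), (+1, +3), (+2, -3), (+3, +4), (+0, +4), (+1, +3), (+2, -3) — a repeating cycle of length 4.
step 11: apply (+3, +4) → x=13, y=13
step 12: apply (+0, +4) → x=13, y=17
step 13: apply (+1, +3) → x=14, y=20

x=14, y=20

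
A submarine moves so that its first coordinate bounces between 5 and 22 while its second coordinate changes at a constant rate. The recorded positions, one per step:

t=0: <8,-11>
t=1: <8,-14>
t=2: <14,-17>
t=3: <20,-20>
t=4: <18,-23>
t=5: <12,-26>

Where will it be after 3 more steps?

<16,-35>

The first coordinate reflects between 5 and 22, moving 6 per step.
  step 6: 12 → 6
  step 7: 6 → 10
  step 8: 10 → 16
The second coordinate changes by -3 each step: at step 8 it is -35.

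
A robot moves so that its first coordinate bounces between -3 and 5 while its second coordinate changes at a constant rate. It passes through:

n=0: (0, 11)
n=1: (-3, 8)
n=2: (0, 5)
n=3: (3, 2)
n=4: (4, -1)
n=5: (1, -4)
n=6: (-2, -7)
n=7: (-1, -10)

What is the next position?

(2, -13)

The first coordinate travels 3 per step and bounces off the walls at -3 and 5.
  step 8: -1 → 2
The second coordinate changes by -3 each step: at step 8 it is -13.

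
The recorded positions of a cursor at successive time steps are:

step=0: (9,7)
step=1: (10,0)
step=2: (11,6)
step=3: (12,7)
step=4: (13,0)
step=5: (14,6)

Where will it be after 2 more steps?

First: linear, +1 per step → 16 at step 7.
Second: cycles through 7, 0, 6 every 3 steps. Step 7 lands at position 1 of the cycle → 0.

(16,0)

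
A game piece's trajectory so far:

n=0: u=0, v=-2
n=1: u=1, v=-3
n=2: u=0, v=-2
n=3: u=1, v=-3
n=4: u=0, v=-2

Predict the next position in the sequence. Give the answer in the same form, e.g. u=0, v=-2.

Consecutive displacements (+1, -1), (-1, +1), (+1, -1), (-1, +1) scale by a factor of -1 each step.
step 5: u=0, v=-2 + (+1, -1) → u=1, v=-3

u=1, v=-3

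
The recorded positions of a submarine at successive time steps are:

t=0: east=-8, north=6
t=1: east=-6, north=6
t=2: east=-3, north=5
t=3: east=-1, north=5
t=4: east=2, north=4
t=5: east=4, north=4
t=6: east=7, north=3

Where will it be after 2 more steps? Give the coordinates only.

The moves between consecutive positions are (+2, +0), (+3, -1), (+2, +0), (+3, -1), (+2, +0), (+3, -1); they repeat the 2-cycle [(+2, +0), (+3, -1)].
step 7: apply (+2, +0) → east=9, north=3
step 8: apply (+3, -1) → east=12, north=2

east=12, north=2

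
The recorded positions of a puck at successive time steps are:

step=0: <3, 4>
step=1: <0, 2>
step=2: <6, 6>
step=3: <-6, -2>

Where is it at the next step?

Step-to-step displacements: <-3, -2>, <+6, +4>, <-12, -8>; each is -2× the previous.
step 4: <-6, -2> + <+24, +16> → <18, 14>

<18, 14>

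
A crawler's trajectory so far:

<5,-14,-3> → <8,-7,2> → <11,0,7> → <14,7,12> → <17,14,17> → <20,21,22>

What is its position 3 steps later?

Each step adds <+3,+7,+5> to the position.
step 6: <20,21,22> + <+3,+7,+5> → <23,28,27>
step 7: <23,28,27> + <+3,+7,+5> → <26,35,32>
step 8: <26,35,32> + <+3,+7,+5> → <29,42,37>

<29,42,37>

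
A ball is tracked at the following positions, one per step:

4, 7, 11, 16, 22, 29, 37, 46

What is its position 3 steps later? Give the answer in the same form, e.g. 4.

Successive displacements: +3, +4, +5, +6, +7, +8, +9 — each changes by +1.
step 8: 46 + 10 → 56
step 9: 56 + 11 → 67
step 10: 67 + 12 → 79

79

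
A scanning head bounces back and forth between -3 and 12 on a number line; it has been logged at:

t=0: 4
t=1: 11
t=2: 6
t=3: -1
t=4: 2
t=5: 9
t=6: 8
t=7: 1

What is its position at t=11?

The value reflects between -3 and 12, moving 7 per step.
  step 8: 1 → 0
  step 9: 0 → 7
  step 10: 7 → 10
  step 11: 10 → 3

3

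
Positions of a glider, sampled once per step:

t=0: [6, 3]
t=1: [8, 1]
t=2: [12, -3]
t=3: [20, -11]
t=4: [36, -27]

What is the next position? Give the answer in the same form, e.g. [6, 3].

The jumps are [+2, -2], [+4, -4], [+8, -8], [+16, -16] — a geometric progression with ratio 2.
step 5: [36, -27] + [+32, -32] → [68, -59]

[68, -59]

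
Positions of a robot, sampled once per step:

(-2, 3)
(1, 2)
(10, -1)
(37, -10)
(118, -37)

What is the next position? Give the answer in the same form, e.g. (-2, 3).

Step-to-step displacements: (+3, -1), (+9, -3), (+27, -9), (+81, -27); each is 3× the previous.
step 5: (118, -37) + (+243, -81) → (361, -118)

(361, -118)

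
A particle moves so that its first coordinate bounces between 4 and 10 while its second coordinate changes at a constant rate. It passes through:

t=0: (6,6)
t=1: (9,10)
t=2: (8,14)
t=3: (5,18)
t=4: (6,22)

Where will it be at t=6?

(8,30)

The first coordinate travels 3 per step and bounces off the walls at 4 and 10.
  step 5: 6 → 9
  step 6: 9 → 8
The second coordinate changes by +4 each step: at step 6 it is 30.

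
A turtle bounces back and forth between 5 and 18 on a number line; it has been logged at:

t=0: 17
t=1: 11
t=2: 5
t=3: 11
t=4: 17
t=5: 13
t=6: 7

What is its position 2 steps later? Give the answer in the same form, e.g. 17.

The value travels 6 per step and bounces off the walls at 5 and 18.
  step 7: 7 → 9
  step 8: 9 → 15

15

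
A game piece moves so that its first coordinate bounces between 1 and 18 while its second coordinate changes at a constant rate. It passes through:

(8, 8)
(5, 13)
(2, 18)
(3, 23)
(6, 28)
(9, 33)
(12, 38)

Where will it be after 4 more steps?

The first coordinate travels 3 per step and bounces off the walls at 1 and 18.
  step 7: 12 → 15
  step 8: 15 → 18
  step 9: 18 → 15
  step 10: 15 → 12
The second coordinate changes by +5 each step: at step 10 it is 58.

(12, 58)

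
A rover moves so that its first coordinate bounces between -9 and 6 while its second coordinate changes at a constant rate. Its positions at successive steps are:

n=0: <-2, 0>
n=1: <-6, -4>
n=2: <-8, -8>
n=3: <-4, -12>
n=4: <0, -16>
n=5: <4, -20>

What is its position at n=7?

The first coordinate reflects between -9 and 6, moving 4 per step.
  step 6: 4 → 4
  step 7: 4 → 0
The second coordinate changes by -4 each step: at step 7 it is -28.

<0, -28>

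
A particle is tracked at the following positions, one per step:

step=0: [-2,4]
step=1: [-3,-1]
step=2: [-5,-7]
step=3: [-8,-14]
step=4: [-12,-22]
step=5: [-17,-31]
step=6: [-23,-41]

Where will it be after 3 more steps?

First differences are [-1,-5], [-2,-6], [-3,-7], [-4,-8], [-5,-9], [-6,-10]; their common second difference is [-1,-1] (constant acceleration).
step 7: [-23,-41] + [-7,-11] → [-30,-52]
step 8: [-30,-52] + [-8,-12] → [-38,-64]
step 9: [-38,-64] + [-9,-13] → [-47,-77]

[-47,-77]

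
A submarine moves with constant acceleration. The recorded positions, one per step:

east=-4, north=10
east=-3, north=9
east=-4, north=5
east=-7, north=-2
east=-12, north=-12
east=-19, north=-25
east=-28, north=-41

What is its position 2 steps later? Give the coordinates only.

First differences are (+1, -1), (-1, -4), (-3, -7), (-5, -10), (-7, -13), (-9, -16); their common second difference is (-2, -3) (constant acceleration).
step 7: east=-28, north=-41 + (-11, -19) → east=-39, north=-60
step 8: east=-39, north=-60 + (-13, -22) → east=-52, north=-82

east=-52, north=-82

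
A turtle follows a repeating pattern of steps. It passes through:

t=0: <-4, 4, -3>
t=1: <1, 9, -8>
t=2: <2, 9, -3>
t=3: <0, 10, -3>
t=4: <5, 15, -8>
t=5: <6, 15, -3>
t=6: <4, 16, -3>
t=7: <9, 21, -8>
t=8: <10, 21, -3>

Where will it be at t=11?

The moves between consecutive positions are <+5, +5, -5>, <+1, +0, +5>, <-2, +1, +0>, <+5, +5, -5>, <+1, +0, +5>, <-2, +1, +0>, <+5, +5, -5>, <+1, +0, +5>; they repeat the 3-cycle [<+5, +5, -5>, <+1, +0, +5>, <-2, +1, +0>].
step 9: apply <-2, +1, +0> → <8, 22, -3>
step 10: apply <+5, +5, -5> → <13, 27, -8>
step 11: apply <+1, +0, +5> → <14, 27, -3>

<14, 27, -3>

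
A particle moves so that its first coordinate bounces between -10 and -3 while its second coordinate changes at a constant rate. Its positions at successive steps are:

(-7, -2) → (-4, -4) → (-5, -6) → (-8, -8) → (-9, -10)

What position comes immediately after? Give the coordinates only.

The first coordinate travels 3 per step and bounces off the walls at -10 and -3.
  step 5: -9 → -6
The second coordinate changes by -2 each step: at step 5 it is -12.

(-6, -12)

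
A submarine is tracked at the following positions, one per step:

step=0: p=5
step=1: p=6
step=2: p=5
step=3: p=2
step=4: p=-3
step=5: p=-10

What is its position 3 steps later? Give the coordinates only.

p=-43

Successive displacements: +1, -1, -3, -5, -7 — each changes by -2.
step 6: -10 − 9 → p=-19
step 7: -19 − 11 → p=-30
step 8: -30 − 13 → p=-43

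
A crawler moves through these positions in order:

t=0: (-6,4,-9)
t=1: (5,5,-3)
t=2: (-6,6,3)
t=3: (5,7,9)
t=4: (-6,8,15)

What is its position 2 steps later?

(-6,10,27)

The first coordinate repeats the cycle [-6, 5] with period 2; step 6 mod 2 = 0, giving -6.
The second coordinate changes by +1 each step, so at step 6 it is 4 + 6·(1) = 10.
The third coordinate changes by +6 each step, so at step 6 it is -9 + 6·(6) = 27.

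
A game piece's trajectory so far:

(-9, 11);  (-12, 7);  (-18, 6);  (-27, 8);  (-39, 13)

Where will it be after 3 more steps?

(-93, 46)

Successive displacements: (-3, -4), (-6, -1), (-9, +2), (-12, +5) — each changes by (-3, +3).
step 5: (-39, 13) + (-15, +8) → (-54, 21)
step 6: (-54, 21) + (-18, +11) → (-72, 32)
step 7: (-72, 32) + (-21, +14) → (-93, 46)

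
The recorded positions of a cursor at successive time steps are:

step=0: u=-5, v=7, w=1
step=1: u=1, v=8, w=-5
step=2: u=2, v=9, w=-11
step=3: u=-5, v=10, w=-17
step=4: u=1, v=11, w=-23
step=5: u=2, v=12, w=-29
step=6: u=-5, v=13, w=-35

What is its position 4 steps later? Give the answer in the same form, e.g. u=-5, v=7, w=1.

U: cycles through -5, 1, 2 every 3 steps. Step 10 lands at position 1 of the cycle → 1.
V: linear, +1 per step → 17 at step 10.
W: linear, -6 per step → -59 at step 10.

u=1, v=17, w=-59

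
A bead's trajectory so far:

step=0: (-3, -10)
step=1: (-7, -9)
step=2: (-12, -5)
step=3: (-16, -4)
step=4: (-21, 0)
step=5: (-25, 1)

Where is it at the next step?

(-30, 5)

The moves between consecutive positions are (-4, +1), (-5, +4), (-4, +1), (-5, +4), (-4, +1); they repeat the 2-cycle [(-4, +1), (-5, +4)].
step 6: apply (-5, +4) → (-30, 5)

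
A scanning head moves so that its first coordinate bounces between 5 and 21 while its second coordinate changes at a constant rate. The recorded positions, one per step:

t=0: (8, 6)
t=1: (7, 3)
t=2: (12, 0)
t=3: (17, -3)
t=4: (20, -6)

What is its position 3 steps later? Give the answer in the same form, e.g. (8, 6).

(5, -15)

The first coordinate reflects between 5 and 21, moving 5 per step.
  step 5: 20 → 15
  step 6: 15 → 10
  step 7: 10 → 5
The second coordinate changes by -3 each step: at step 7 it is -15.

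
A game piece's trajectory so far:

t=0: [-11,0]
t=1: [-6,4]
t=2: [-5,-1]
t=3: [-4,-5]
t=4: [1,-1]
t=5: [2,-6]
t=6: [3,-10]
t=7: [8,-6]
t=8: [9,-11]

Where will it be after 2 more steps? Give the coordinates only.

Step-to-step displacements: [+5,+4], [+1,-5], [+1,-4], [+5,+4], [+1,-5], [+1,-4], [+5,+4], [+1,-5] — a repeating cycle of length 3.
step 9: apply [+1,-4] → [10,-15]
step 10: apply [+5,+4] → [15,-11]

[15,-11]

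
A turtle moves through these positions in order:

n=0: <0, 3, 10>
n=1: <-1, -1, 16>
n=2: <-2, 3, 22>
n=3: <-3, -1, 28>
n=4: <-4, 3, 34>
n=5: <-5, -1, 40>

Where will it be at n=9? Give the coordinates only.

First: linear, -1 per step → -9 at step 9.
Second: cycles through 3, -1 every 2 steps. Step 9 lands at position 1 of the cycle → -1.
Third: linear, +6 per step → 64 at step 9.

<-9, -1, 64>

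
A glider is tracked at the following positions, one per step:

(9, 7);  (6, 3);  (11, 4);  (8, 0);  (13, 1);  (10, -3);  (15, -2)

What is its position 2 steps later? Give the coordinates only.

(17, -5)

Step-to-step displacements: (-3, -4), (+5, +1), (-3, -4), (+5, +1), (-3, -4), (+5, +1) — a repeating cycle of length 2.
step 7: apply (-3, -4) → (12, -6)
step 8: apply (+5, +1) → (17, -5)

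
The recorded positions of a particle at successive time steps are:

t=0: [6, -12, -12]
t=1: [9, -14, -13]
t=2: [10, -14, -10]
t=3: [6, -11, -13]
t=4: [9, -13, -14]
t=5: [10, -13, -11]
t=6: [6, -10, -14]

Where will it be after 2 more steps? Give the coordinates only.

[10, -12, -12]

The moves between consecutive positions are [+3, -2, -1], [+1, +0, +3], [-4, +3, -3], [+3, -2, -1], [+1, +0, +3], [-4, +3, -3]; they repeat the 3-cycle [[+3, -2, -1], [+1, +0, +3], [-4, +3, -3]].
step 7: apply [+3, -2, -1] → [9, -12, -15]
step 8: apply [+1, +0, +3] → [10, -12, -12]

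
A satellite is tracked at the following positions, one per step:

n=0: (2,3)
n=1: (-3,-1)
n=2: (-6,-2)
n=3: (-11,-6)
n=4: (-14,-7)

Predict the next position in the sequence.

Step-to-step displacements: (-5,-4), (-3,-1), (-5,-4), (-3,-1) — a repeating cycle of length 2.
step 5: apply (-5,-4) → (-19,-11)

(-19,-11)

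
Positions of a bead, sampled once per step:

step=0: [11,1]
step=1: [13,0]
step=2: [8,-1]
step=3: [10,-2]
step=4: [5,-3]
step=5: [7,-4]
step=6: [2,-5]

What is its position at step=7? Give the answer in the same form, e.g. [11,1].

Step-to-step displacements: [+2,-1], [-5,-1], [+2,-1], [-5,-1], [+2,-1], [-5,-1] — a repeating cycle of length 2.
step 7: apply [+2,-1] → [4,-6]

[4,-6]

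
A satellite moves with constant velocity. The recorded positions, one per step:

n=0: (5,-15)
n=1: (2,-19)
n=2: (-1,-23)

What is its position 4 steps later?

Each step adds (-3,-4) to the position.
step 3: (-1,-23) + (-3,-4) → (-4,-27)
step 4: (-4,-27) + (-3,-4) → (-7,-31)
step 5: (-7,-31) + (-3,-4) → (-10,-35)
step 6: (-10,-35) + (-3,-4) → (-13,-39)

(-13,-39)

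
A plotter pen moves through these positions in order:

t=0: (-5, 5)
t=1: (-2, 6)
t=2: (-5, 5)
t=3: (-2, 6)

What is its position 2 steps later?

The jumps are (+3, +1), (-3, -1), (+3, +1) — a geometric progression with ratio -1.
step 4: (-2, 6) + (-3, -1) → (-5, 5)
step 5: (-5, 5) + (+3, +1) → (-2, 6)

(-2, 6)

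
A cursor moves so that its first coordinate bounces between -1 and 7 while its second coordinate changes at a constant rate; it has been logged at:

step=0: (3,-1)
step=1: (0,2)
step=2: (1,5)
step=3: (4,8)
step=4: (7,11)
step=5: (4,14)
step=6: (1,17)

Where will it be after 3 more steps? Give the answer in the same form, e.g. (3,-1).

The first coordinate travels 3 per step and bounces off the walls at -1 and 7.
  step 7: 1 → 0
  step 8: 0 → 3
  step 9: 3 → 6
The second coordinate changes by +3 each step: at step 9 it is 26.

(6,26)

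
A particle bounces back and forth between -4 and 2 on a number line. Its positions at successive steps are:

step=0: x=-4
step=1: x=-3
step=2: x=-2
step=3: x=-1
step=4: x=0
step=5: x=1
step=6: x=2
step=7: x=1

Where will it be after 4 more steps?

The value reflects between -4 and 2, moving 1 per step.
  step 8: 1 → 0
  step 9: 0 → -1
  step 10: -1 → -2
  step 11: -2 → -3

x=-3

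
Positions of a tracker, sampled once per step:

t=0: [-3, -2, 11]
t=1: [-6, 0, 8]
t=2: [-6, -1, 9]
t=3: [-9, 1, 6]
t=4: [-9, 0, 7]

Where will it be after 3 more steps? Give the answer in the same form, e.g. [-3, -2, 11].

Differencing gives [-3, +2, -3], [+0, -1, +1], [-3, +2, -3], [+0, -1, +1]. This is the pattern [-3, +2, -3], [+0, -1, +1] repeated.
step 5: apply [-3, +2, -3] → [-12, 2, 4]
step 6: apply [+0, -1, +1] → [-12, 1, 5]
step 7: apply [-3, +2, -3] → [-15, 3, 2]

[-15, 3, 2]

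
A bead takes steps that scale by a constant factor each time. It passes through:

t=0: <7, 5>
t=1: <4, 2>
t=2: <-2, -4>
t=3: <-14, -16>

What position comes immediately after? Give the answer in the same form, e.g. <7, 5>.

<-38, -40>

Step-to-step displacements: <-3, -3>, <-6, -6>, <-12, -12>; each is 2× the previous.
step 4: <-14, -16> + <-24, -24> → <-38, -40>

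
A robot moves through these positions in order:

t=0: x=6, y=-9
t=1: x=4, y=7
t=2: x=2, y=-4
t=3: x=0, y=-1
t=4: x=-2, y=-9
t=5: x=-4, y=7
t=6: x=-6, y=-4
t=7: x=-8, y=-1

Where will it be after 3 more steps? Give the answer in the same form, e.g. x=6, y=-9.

x=-14, y=-4

The x coordinate changes by -2 each step, so at step 10 it is 6 + 10·(-2) = -14.
The y coordinate repeats the cycle [-9, 7, -4, -1] with period 4; step 10 mod 4 = 2, giving -4.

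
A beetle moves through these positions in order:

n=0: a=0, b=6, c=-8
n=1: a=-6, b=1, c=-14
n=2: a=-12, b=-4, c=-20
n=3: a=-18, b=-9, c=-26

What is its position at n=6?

a=-36, b=-24, c=-44

Constant displacement of (-6, -5, -6) per step.
step 4: a=-18, b=-9, c=-26 + (-6, -5, -6) → a=-24, b=-14, c=-32
step 5: a=-24, b=-14, c=-32 + (-6, -5, -6) → a=-30, b=-19, c=-38
step 6: a=-30, b=-19, c=-38 + (-6, -5, -6) → a=-36, b=-24, c=-44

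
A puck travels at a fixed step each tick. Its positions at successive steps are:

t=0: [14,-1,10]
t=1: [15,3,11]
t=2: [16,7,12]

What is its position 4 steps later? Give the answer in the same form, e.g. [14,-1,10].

[20,23,16]

Constant displacement of [+1,+4,+1] per step.
step 3: [16,7,12] + [+1,+4,+1] → [17,11,13]
step 4: [17,11,13] + [+1,+4,+1] → [18,15,14]
step 5: [18,15,14] + [+1,+4,+1] → [19,19,15]
step 6: [19,19,15] + [+1,+4,+1] → [20,23,16]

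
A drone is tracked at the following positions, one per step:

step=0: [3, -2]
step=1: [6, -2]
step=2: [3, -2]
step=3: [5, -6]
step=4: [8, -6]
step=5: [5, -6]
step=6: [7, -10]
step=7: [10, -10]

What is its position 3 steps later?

[12, -14]

Step-to-step displacements: [+3, +0], [-3, +0], [+2, -4], [+3, +0], [-3, +0], [+2, -4], [+3, +0] — a repeating cycle of length 3.
step 8: apply [-3, +0] → [7, -10]
step 9: apply [+2, -4] → [9, -14]
step 10: apply [+3, +0] → [12, -14]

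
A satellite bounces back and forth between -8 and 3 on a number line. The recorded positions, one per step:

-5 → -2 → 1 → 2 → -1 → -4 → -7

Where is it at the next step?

-6

The value travels 3 per step and bounces off the walls at -8 and 3.
  step 7: -7 → -6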